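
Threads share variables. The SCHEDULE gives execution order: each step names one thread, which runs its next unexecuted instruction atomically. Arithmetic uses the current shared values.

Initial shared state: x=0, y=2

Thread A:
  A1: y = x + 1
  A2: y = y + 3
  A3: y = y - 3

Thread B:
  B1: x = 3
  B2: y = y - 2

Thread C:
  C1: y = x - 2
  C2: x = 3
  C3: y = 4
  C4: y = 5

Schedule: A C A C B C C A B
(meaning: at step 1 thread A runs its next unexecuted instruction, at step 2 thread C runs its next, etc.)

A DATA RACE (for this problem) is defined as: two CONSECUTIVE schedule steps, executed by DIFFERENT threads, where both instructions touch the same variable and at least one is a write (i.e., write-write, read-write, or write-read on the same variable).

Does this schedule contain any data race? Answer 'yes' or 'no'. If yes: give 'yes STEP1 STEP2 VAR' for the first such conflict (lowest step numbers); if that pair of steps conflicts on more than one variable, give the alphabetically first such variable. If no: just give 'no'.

Answer: yes 1 2 y

Derivation:
Steps 1,2: A(y = x + 1) vs C(y = x - 2). RACE on y (W-W).
Steps 2,3: C(y = x - 2) vs A(y = y + 3). RACE on y (W-W).
Steps 3,4: A(r=y,w=y) vs C(r=-,w=x). No conflict.
Steps 4,5: C(x = 3) vs B(x = 3). RACE on x (W-W).
Steps 5,6: B(r=-,w=x) vs C(r=-,w=y). No conflict.
Steps 6,7: same thread (C). No race.
Steps 7,8: C(y = 5) vs A(y = y - 3). RACE on y (W-W).
Steps 8,9: A(y = y - 3) vs B(y = y - 2). RACE on y (W-W).
First conflict at steps 1,2.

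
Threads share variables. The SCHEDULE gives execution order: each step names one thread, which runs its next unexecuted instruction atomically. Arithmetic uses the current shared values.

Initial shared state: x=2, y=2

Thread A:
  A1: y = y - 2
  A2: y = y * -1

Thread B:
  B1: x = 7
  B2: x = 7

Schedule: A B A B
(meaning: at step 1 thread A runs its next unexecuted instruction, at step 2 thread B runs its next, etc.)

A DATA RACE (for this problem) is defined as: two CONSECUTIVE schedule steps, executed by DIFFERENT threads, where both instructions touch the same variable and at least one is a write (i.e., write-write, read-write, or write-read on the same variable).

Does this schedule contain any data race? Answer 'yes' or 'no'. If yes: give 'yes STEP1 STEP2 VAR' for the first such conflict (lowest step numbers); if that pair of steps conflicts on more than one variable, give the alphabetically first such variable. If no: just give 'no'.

Steps 1,2: A(r=y,w=y) vs B(r=-,w=x). No conflict.
Steps 2,3: B(r=-,w=x) vs A(r=y,w=y). No conflict.
Steps 3,4: A(r=y,w=y) vs B(r=-,w=x). No conflict.

Answer: no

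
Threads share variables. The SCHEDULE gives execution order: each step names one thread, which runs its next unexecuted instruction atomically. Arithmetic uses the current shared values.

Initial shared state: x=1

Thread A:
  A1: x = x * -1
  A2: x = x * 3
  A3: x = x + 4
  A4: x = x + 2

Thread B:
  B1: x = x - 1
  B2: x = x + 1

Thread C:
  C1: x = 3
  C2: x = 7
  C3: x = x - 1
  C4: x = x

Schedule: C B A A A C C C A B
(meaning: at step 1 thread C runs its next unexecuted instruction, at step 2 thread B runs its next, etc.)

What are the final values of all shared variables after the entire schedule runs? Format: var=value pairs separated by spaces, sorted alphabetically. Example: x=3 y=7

Step 1: thread C executes C1 (x = 3). Shared: x=3. PCs: A@0 B@0 C@1
Step 2: thread B executes B1 (x = x - 1). Shared: x=2. PCs: A@0 B@1 C@1
Step 3: thread A executes A1 (x = x * -1). Shared: x=-2. PCs: A@1 B@1 C@1
Step 4: thread A executes A2 (x = x * 3). Shared: x=-6. PCs: A@2 B@1 C@1
Step 5: thread A executes A3 (x = x + 4). Shared: x=-2. PCs: A@3 B@1 C@1
Step 6: thread C executes C2 (x = 7). Shared: x=7. PCs: A@3 B@1 C@2
Step 7: thread C executes C3 (x = x - 1). Shared: x=6. PCs: A@3 B@1 C@3
Step 8: thread C executes C4 (x = x). Shared: x=6. PCs: A@3 B@1 C@4
Step 9: thread A executes A4 (x = x + 2). Shared: x=8. PCs: A@4 B@1 C@4
Step 10: thread B executes B2 (x = x + 1). Shared: x=9. PCs: A@4 B@2 C@4

Answer: x=9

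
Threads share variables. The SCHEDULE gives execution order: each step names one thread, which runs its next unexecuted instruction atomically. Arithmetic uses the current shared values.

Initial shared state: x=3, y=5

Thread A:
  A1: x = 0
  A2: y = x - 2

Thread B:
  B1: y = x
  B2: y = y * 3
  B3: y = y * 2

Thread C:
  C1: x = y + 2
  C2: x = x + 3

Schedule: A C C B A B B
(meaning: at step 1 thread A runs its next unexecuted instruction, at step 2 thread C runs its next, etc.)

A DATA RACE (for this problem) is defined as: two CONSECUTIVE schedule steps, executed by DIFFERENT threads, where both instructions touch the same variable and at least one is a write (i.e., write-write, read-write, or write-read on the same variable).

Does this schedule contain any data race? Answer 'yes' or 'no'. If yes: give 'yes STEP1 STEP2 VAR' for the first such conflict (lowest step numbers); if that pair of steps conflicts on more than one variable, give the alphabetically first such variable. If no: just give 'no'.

Answer: yes 1 2 x

Derivation:
Steps 1,2: A(x = 0) vs C(x = y + 2). RACE on x (W-W).
Steps 2,3: same thread (C). No race.
Steps 3,4: C(x = x + 3) vs B(y = x). RACE on x (W-R).
Steps 4,5: B(y = x) vs A(y = x - 2). RACE on y (W-W).
Steps 5,6: A(y = x - 2) vs B(y = y * 3). RACE on y (W-W).
Steps 6,7: same thread (B). No race.
First conflict at steps 1,2.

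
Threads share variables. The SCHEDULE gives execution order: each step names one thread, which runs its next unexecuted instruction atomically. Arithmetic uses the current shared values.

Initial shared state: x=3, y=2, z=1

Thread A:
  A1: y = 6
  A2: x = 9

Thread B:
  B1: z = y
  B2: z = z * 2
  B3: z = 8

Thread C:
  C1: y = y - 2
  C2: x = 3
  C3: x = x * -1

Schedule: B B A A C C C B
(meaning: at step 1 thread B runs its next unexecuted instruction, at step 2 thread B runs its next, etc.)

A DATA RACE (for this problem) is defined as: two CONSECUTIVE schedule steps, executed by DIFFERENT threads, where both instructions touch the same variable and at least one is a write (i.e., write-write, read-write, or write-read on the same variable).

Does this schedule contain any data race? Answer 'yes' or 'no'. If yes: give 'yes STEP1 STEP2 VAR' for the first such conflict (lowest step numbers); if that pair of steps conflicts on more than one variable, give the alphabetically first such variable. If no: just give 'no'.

Answer: no

Derivation:
Steps 1,2: same thread (B). No race.
Steps 2,3: B(r=z,w=z) vs A(r=-,w=y). No conflict.
Steps 3,4: same thread (A). No race.
Steps 4,5: A(r=-,w=x) vs C(r=y,w=y). No conflict.
Steps 5,6: same thread (C). No race.
Steps 6,7: same thread (C). No race.
Steps 7,8: C(r=x,w=x) vs B(r=-,w=z). No conflict.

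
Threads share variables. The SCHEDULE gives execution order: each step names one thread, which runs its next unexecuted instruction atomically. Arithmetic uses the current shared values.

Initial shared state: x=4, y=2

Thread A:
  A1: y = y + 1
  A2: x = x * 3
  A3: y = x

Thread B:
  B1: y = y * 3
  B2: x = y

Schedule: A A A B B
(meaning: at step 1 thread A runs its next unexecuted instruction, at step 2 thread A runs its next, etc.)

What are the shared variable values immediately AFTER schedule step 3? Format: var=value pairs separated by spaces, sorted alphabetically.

Step 1: thread A executes A1 (y = y + 1). Shared: x=4 y=3. PCs: A@1 B@0
Step 2: thread A executes A2 (x = x * 3). Shared: x=12 y=3. PCs: A@2 B@0
Step 3: thread A executes A3 (y = x). Shared: x=12 y=12. PCs: A@3 B@0

Answer: x=12 y=12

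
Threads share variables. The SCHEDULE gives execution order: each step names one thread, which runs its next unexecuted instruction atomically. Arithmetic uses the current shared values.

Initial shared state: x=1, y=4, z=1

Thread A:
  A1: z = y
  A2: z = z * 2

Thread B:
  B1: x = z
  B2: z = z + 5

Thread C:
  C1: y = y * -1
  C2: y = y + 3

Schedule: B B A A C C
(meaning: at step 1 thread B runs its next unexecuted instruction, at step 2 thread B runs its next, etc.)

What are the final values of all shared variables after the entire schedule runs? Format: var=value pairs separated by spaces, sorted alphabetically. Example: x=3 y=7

Step 1: thread B executes B1 (x = z). Shared: x=1 y=4 z=1. PCs: A@0 B@1 C@0
Step 2: thread B executes B2 (z = z + 5). Shared: x=1 y=4 z=6. PCs: A@0 B@2 C@0
Step 3: thread A executes A1 (z = y). Shared: x=1 y=4 z=4. PCs: A@1 B@2 C@0
Step 4: thread A executes A2 (z = z * 2). Shared: x=1 y=4 z=8. PCs: A@2 B@2 C@0
Step 5: thread C executes C1 (y = y * -1). Shared: x=1 y=-4 z=8. PCs: A@2 B@2 C@1
Step 6: thread C executes C2 (y = y + 3). Shared: x=1 y=-1 z=8. PCs: A@2 B@2 C@2

Answer: x=1 y=-1 z=8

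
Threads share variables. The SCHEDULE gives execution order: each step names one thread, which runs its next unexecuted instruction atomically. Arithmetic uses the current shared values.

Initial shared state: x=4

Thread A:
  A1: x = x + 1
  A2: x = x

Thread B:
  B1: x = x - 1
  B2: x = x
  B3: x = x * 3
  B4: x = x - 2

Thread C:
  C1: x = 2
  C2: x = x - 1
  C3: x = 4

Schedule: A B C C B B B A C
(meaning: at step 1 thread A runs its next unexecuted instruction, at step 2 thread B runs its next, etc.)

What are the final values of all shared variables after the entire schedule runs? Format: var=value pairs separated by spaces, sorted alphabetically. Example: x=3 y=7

Step 1: thread A executes A1 (x = x + 1). Shared: x=5. PCs: A@1 B@0 C@0
Step 2: thread B executes B1 (x = x - 1). Shared: x=4. PCs: A@1 B@1 C@0
Step 3: thread C executes C1 (x = 2). Shared: x=2. PCs: A@1 B@1 C@1
Step 4: thread C executes C2 (x = x - 1). Shared: x=1. PCs: A@1 B@1 C@2
Step 5: thread B executes B2 (x = x). Shared: x=1. PCs: A@1 B@2 C@2
Step 6: thread B executes B3 (x = x * 3). Shared: x=3. PCs: A@1 B@3 C@2
Step 7: thread B executes B4 (x = x - 2). Shared: x=1. PCs: A@1 B@4 C@2
Step 8: thread A executes A2 (x = x). Shared: x=1. PCs: A@2 B@4 C@2
Step 9: thread C executes C3 (x = 4). Shared: x=4. PCs: A@2 B@4 C@3

Answer: x=4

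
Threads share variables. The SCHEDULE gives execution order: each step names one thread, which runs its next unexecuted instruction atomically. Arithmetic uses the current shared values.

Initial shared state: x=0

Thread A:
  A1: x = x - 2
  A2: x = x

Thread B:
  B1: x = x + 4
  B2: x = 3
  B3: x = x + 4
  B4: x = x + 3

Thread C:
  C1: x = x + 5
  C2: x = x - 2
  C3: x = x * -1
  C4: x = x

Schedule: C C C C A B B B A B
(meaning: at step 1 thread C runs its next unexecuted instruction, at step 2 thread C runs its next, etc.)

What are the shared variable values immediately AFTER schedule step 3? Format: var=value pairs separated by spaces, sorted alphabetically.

Answer: x=-3

Derivation:
Step 1: thread C executes C1 (x = x + 5). Shared: x=5. PCs: A@0 B@0 C@1
Step 2: thread C executes C2 (x = x - 2). Shared: x=3. PCs: A@0 B@0 C@2
Step 3: thread C executes C3 (x = x * -1). Shared: x=-3. PCs: A@0 B@0 C@3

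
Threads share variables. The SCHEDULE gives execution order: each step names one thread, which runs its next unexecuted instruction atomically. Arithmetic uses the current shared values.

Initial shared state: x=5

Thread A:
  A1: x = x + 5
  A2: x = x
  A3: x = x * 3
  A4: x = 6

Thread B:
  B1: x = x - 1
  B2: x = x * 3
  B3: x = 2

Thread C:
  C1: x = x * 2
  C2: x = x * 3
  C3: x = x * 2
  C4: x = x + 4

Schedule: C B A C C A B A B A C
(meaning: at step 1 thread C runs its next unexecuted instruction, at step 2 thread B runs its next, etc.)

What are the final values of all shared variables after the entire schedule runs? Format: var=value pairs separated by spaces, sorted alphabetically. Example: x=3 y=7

Answer: x=10

Derivation:
Step 1: thread C executes C1 (x = x * 2). Shared: x=10. PCs: A@0 B@0 C@1
Step 2: thread B executes B1 (x = x - 1). Shared: x=9. PCs: A@0 B@1 C@1
Step 3: thread A executes A1 (x = x + 5). Shared: x=14. PCs: A@1 B@1 C@1
Step 4: thread C executes C2 (x = x * 3). Shared: x=42. PCs: A@1 B@1 C@2
Step 5: thread C executes C3 (x = x * 2). Shared: x=84. PCs: A@1 B@1 C@3
Step 6: thread A executes A2 (x = x). Shared: x=84. PCs: A@2 B@1 C@3
Step 7: thread B executes B2 (x = x * 3). Shared: x=252. PCs: A@2 B@2 C@3
Step 8: thread A executes A3 (x = x * 3). Shared: x=756. PCs: A@3 B@2 C@3
Step 9: thread B executes B3 (x = 2). Shared: x=2. PCs: A@3 B@3 C@3
Step 10: thread A executes A4 (x = 6). Shared: x=6. PCs: A@4 B@3 C@3
Step 11: thread C executes C4 (x = x + 4). Shared: x=10. PCs: A@4 B@3 C@4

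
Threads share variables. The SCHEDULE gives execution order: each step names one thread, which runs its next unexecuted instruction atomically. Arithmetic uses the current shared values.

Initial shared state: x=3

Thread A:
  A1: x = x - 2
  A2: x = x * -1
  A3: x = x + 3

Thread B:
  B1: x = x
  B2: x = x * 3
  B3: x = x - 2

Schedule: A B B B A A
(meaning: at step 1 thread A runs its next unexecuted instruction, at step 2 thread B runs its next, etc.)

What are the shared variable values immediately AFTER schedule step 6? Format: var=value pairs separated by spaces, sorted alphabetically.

Answer: x=2

Derivation:
Step 1: thread A executes A1 (x = x - 2). Shared: x=1. PCs: A@1 B@0
Step 2: thread B executes B1 (x = x). Shared: x=1. PCs: A@1 B@1
Step 3: thread B executes B2 (x = x * 3). Shared: x=3. PCs: A@1 B@2
Step 4: thread B executes B3 (x = x - 2). Shared: x=1. PCs: A@1 B@3
Step 5: thread A executes A2 (x = x * -1). Shared: x=-1. PCs: A@2 B@3
Step 6: thread A executes A3 (x = x + 3). Shared: x=2. PCs: A@3 B@3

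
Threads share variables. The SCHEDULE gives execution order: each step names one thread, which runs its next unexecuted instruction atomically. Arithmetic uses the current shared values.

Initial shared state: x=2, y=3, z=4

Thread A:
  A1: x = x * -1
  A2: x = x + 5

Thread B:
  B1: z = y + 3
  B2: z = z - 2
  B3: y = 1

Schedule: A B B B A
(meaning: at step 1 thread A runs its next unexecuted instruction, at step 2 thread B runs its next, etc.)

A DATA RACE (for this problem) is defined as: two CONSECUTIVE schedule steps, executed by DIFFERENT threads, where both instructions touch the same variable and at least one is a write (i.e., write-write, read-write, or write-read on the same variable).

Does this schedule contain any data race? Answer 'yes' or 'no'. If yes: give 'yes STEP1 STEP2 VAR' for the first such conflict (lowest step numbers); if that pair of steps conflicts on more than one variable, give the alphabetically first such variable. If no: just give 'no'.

Steps 1,2: A(r=x,w=x) vs B(r=y,w=z). No conflict.
Steps 2,3: same thread (B). No race.
Steps 3,4: same thread (B). No race.
Steps 4,5: B(r=-,w=y) vs A(r=x,w=x). No conflict.

Answer: no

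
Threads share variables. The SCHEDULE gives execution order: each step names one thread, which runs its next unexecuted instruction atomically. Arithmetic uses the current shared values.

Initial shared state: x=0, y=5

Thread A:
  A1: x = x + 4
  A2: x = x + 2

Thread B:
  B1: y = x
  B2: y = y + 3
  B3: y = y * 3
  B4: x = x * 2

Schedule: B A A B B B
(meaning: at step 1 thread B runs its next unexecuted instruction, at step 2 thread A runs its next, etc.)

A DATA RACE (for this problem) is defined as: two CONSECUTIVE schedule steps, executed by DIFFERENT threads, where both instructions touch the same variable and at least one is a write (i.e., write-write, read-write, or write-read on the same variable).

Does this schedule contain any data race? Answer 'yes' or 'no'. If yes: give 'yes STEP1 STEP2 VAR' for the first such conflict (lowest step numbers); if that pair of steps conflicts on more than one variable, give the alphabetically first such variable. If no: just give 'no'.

Answer: yes 1 2 x

Derivation:
Steps 1,2: B(y = x) vs A(x = x + 4). RACE on x (R-W).
Steps 2,3: same thread (A). No race.
Steps 3,4: A(r=x,w=x) vs B(r=y,w=y). No conflict.
Steps 4,5: same thread (B). No race.
Steps 5,6: same thread (B). No race.
First conflict at steps 1,2.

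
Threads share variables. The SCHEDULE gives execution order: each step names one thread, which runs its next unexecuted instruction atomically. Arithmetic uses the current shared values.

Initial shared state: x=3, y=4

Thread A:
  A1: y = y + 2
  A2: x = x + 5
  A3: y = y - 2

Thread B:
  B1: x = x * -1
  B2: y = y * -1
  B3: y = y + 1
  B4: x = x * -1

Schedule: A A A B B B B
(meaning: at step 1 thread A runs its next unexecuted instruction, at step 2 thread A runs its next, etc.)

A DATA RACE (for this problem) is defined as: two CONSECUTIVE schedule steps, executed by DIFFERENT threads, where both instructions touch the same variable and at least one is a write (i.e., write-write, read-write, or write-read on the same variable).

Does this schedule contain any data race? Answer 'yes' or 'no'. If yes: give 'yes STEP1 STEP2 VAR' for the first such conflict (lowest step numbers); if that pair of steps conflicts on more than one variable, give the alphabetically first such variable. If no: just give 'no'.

Answer: no

Derivation:
Steps 1,2: same thread (A). No race.
Steps 2,3: same thread (A). No race.
Steps 3,4: A(r=y,w=y) vs B(r=x,w=x). No conflict.
Steps 4,5: same thread (B). No race.
Steps 5,6: same thread (B). No race.
Steps 6,7: same thread (B). No race.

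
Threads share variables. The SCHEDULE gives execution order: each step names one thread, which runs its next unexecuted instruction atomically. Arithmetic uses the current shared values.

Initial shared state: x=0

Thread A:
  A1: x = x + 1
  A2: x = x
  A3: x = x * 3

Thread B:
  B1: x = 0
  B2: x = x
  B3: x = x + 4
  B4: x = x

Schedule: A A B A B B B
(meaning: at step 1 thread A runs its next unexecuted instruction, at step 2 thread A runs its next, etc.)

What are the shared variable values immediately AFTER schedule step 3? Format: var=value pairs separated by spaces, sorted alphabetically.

Answer: x=0

Derivation:
Step 1: thread A executes A1 (x = x + 1). Shared: x=1. PCs: A@1 B@0
Step 2: thread A executes A2 (x = x). Shared: x=1. PCs: A@2 B@0
Step 3: thread B executes B1 (x = 0). Shared: x=0. PCs: A@2 B@1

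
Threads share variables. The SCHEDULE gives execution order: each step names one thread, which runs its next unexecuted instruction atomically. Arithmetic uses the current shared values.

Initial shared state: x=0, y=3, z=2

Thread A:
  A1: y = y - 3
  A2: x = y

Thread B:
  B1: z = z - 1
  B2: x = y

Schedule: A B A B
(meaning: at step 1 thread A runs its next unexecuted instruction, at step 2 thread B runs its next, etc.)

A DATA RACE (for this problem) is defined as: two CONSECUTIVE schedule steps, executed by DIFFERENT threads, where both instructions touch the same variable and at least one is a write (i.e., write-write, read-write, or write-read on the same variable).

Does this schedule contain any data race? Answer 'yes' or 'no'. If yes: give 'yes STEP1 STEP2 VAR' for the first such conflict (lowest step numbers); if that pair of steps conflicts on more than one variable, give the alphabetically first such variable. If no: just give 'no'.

Answer: yes 3 4 x

Derivation:
Steps 1,2: A(r=y,w=y) vs B(r=z,w=z). No conflict.
Steps 2,3: B(r=z,w=z) vs A(r=y,w=x). No conflict.
Steps 3,4: A(x = y) vs B(x = y). RACE on x (W-W).
First conflict at steps 3,4.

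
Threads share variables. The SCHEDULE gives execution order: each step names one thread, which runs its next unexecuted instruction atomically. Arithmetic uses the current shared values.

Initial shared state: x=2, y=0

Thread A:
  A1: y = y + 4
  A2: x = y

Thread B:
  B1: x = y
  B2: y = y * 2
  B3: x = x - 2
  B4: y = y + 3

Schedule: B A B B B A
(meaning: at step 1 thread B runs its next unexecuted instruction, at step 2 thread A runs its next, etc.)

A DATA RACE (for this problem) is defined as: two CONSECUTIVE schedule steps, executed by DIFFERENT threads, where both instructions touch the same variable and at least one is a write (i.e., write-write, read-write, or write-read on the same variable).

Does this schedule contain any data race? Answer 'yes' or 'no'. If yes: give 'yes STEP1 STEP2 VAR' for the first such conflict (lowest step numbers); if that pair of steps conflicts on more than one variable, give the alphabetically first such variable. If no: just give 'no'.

Steps 1,2: B(x = y) vs A(y = y + 4). RACE on y (R-W).
Steps 2,3: A(y = y + 4) vs B(y = y * 2). RACE on y (W-W).
Steps 3,4: same thread (B). No race.
Steps 4,5: same thread (B). No race.
Steps 5,6: B(y = y + 3) vs A(x = y). RACE on y (W-R).
First conflict at steps 1,2.

Answer: yes 1 2 y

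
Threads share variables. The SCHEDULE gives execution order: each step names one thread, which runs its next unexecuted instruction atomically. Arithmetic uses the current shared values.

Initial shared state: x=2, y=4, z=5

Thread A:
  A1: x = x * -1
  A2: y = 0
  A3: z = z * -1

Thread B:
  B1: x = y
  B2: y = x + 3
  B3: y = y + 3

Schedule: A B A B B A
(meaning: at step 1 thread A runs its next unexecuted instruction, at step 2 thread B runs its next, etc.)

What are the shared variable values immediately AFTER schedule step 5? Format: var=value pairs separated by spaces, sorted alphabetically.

Answer: x=4 y=10 z=5

Derivation:
Step 1: thread A executes A1 (x = x * -1). Shared: x=-2 y=4 z=5. PCs: A@1 B@0
Step 2: thread B executes B1 (x = y). Shared: x=4 y=4 z=5. PCs: A@1 B@1
Step 3: thread A executes A2 (y = 0). Shared: x=4 y=0 z=5. PCs: A@2 B@1
Step 4: thread B executes B2 (y = x + 3). Shared: x=4 y=7 z=5. PCs: A@2 B@2
Step 5: thread B executes B3 (y = y + 3). Shared: x=4 y=10 z=5. PCs: A@2 B@3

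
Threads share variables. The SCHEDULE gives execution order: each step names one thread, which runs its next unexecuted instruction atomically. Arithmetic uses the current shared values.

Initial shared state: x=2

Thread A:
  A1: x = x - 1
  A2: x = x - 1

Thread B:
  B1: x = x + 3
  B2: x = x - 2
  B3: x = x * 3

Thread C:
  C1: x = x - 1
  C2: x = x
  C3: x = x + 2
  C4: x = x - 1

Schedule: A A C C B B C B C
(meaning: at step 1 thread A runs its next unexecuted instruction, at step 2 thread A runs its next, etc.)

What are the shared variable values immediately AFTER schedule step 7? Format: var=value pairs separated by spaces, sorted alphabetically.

Step 1: thread A executes A1 (x = x - 1). Shared: x=1. PCs: A@1 B@0 C@0
Step 2: thread A executes A2 (x = x - 1). Shared: x=0. PCs: A@2 B@0 C@0
Step 3: thread C executes C1 (x = x - 1). Shared: x=-1. PCs: A@2 B@0 C@1
Step 4: thread C executes C2 (x = x). Shared: x=-1. PCs: A@2 B@0 C@2
Step 5: thread B executes B1 (x = x + 3). Shared: x=2. PCs: A@2 B@1 C@2
Step 6: thread B executes B2 (x = x - 2). Shared: x=0. PCs: A@2 B@2 C@2
Step 7: thread C executes C3 (x = x + 2). Shared: x=2. PCs: A@2 B@2 C@3

Answer: x=2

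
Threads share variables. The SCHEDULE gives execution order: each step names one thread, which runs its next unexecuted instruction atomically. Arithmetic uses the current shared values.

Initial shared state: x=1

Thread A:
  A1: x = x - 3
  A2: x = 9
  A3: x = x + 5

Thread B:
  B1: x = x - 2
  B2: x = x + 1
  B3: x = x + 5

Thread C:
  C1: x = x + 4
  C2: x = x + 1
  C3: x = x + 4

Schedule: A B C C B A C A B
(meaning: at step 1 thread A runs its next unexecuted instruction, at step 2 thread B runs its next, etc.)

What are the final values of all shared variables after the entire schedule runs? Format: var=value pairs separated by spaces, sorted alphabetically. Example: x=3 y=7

Step 1: thread A executes A1 (x = x - 3). Shared: x=-2. PCs: A@1 B@0 C@0
Step 2: thread B executes B1 (x = x - 2). Shared: x=-4. PCs: A@1 B@1 C@0
Step 3: thread C executes C1 (x = x + 4). Shared: x=0. PCs: A@1 B@1 C@1
Step 4: thread C executes C2 (x = x + 1). Shared: x=1. PCs: A@1 B@1 C@2
Step 5: thread B executes B2 (x = x + 1). Shared: x=2. PCs: A@1 B@2 C@2
Step 6: thread A executes A2 (x = 9). Shared: x=9. PCs: A@2 B@2 C@2
Step 7: thread C executes C3 (x = x + 4). Shared: x=13. PCs: A@2 B@2 C@3
Step 8: thread A executes A3 (x = x + 5). Shared: x=18. PCs: A@3 B@2 C@3
Step 9: thread B executes B3 (x = x + 5). Shared: x=23. PCs: A@3 B@3 C@3

Answer: x=23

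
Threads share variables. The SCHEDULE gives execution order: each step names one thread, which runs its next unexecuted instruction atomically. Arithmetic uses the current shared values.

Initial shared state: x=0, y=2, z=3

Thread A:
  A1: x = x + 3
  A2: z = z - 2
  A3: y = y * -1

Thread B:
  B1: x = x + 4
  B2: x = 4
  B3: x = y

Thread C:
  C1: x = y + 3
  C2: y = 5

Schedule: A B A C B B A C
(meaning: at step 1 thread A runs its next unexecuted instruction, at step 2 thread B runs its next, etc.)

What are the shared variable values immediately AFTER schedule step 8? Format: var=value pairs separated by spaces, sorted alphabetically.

Answer: x=2 y=5 z=1

Derivation:
Step 1: thread A executes A1 (x = x + 3). Shared: x=3 y=2 z=3. PCs: A@1 B@0 C@0
Step 2: thread B executes B1 (x = x + 4). Shared: x=7 y=2 z=3. PCs: A@1 B@1 C@0
Step 3: thread A executes A2 (z = z - 2). Shared: x=7 y=2 z=1. PCs: A@2 B@1 C@0
Step 4: thread C executes C1 (x = y + 3). Shared: x=5 y=2 z=1. PCs: A@2 B@1 C@1
Step 5: thread B executes B2 (x = 4). Shared: x=4 y=2 z=1. PCs: A@2 B@2 C@1
Step 6: thread B executes B3 (x = y). Shared: x=2 y=2 z=1. PCs: A@2 B@3 C@1
Step 7: thread A executes A3 (y = y * -1). Shared: x=2 y=-2 z=1. PCs: A@3 B@3 C@1
Step 8: thread C executes C2 (y = 5). Shared: x=2 y=5 z=1. PCs: A@3 B@3 C@2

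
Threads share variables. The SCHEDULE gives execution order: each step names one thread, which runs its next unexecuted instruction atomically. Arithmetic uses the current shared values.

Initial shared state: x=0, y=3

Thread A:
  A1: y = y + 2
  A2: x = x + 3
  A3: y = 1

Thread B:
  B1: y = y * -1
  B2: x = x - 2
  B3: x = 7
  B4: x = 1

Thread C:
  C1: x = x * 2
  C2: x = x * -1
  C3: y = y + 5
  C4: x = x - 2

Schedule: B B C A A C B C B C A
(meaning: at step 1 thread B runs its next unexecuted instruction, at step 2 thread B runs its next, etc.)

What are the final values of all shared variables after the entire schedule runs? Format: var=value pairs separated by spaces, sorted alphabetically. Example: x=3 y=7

Answer: x=-1 y=1

Derivation:
Step 1: thread B executes B1 (y = y * -1). Shared: x=0 y=-3. PCs: A@0 B@1 C@0
Step 2: thread B executes B2 (x = x - 2). Shared: x=-2 y=-3. PCs: A@0 B@2 C@0
Step 3: thread C executes C1 (x = x * 2). Shared: x=-4 y=-3. PCs: A@0 B@2 C@1
Step 4: thread A executes A1 (y = y + 2). Shared: x=-4 y=-1. PCs: A@1 B@2 C@1
Step 5: thread A executes A2 (x = x + 3). Shared: x=-1 y=-1. PCs: A@2 B@2 C@1
Step 6: thread C executes C2 (x = x * -1). Shared: x=1 y=-1. PCs: A@2 B@2 C@2
Step 7: thread B executes B3 (x = 7). Shared: x=7 y=-1. PCs: A@2 B@3 C@2
Step 8: thread C executes C3 (y = y + 5). Shared: x=7 y=4. PCs: A@2 B@3 C@3
Step 9: thread B executes B4 (x = 1). Shared: x=1 y=4. PCs: A@2 B@4 C@3
Step 10: thread C executes C4 (x = x - 2). Shared: x=-1 y=4. PCs: A@2 B@4 C@4
Step 11: thread A executes A3 (y = 1). Shared: x=-1 y=1. PCs: A@3 B@4 C@4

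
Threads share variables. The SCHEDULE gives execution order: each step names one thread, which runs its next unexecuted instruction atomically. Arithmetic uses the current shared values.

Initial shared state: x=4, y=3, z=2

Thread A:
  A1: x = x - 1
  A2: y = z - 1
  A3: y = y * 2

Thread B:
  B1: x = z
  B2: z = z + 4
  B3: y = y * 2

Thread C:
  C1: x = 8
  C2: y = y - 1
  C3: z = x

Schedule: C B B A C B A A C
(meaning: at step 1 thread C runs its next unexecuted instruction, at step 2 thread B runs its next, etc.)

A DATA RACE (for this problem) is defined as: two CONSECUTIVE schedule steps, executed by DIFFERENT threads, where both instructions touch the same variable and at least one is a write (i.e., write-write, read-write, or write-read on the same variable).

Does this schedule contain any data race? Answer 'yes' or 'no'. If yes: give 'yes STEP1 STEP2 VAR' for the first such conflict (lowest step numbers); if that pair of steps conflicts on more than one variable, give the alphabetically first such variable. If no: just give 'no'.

Answer: yes 1 2 x

Derivation:
Steps 1,2: C(x = 8) vs B(x = z). RACE on x (W-W).
Steps 2,3: same thread (B). No race.
Steps 3,4: B(r=z,w=z) vs A(r=x,w=x). No conflict.
Steps 4,5: A(r=x,w=x) vs C(r=y,w=y). No conflict.
Steps 5,6: C(y = y - 1) vs B(y = y * 2). RACE on y (W-W).
Steps 6,7: B(y = y * 2) vs A(y = z - 1). RACE on y (W-W).
Steps 7,8: same thread (A). No race.
Steps 8,9: A(r=y,w=y) vs C(r=x,w=z). No conflict.
First conflict at steps 1,2.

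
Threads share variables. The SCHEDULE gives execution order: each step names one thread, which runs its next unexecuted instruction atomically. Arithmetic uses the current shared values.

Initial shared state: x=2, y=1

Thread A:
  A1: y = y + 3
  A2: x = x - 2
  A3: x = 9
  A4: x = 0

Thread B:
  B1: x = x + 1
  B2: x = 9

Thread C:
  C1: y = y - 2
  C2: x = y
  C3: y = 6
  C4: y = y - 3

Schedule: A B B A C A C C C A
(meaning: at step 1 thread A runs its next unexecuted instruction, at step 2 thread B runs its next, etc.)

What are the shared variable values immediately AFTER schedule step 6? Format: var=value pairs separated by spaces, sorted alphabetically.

Answer: x=9 y=2

Derivation:
Step 1: thread A executes A1 (y = y + 3). Shared: x=2 y=4. PCs: A@1 B@0 C@0
Step 2: thread B executes B1 (x = x + 1). Shared: x=3 y=4. PCs: A@1 B@1 C@0
Step 3: thread B executes B2 (x = 9). Shared: x=9 y=4. PCs: A@1 B@2 C@0
Step 4: thread A executes A2 (x = x - 2). Shared: x=7 y=4. PCs: A@2 B@2 C@0
Step 5: thread C executes C1 (y = y - 2). Shared: x=7 y=2. PCs: A@2 B@2 C@1
Step 6: thread A executes A3 (x = 9). Shared: x=9 y=2. PCs: A@3 B@2 C@1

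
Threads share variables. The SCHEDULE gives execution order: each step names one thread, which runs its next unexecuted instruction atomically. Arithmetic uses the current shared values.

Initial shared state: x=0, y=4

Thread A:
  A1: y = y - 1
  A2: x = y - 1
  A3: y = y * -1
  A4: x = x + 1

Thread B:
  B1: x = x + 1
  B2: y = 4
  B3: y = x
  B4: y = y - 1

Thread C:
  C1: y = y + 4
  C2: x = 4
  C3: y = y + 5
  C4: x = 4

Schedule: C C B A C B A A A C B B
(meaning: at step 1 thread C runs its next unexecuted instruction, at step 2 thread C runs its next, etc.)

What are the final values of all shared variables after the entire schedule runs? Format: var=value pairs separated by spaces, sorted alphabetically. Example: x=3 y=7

Answer: x=4 y=3

Derivation:
Step 1: thread C executes C1 (y = y + 4). Shared: x=0 y=8. PCs: A@0 B@0 C@1
Step 2: thread C executes C2 (x = 4). Shared: x=4 y=8. PCs: A@0 B@0 C@2
Step 3: thread B executes B1 (x = x + 1). Shared: x=5 y=8. PCs: A@0 B@1 C@2
Step 4: thread A executes A1 (y = y - 1). Shared: x=5 y=7. PCs: A@1 B@1 C@2
Step 5: thread C executes C3 (y = y + 5). Shared: x=5 y=12. PCs: A@1 B@1 C@3
Step 6: thread B executes B2 (y = 4). Shared: x=5 y=4. PCs: A@1 B@2 C@3
Step 7: thread A executes A2 (x = y - 1). Shared: x=3 y=4. PCs: A@2 B@2 C@3
Step 8: thread A executes A3 (y = y * -1). Shared: x=3 y=-4. PCs: A@3 B@2 C@3
Step 9: thread A executes A4 (x = x + 1). Shared: x=4 y=-4. PCs: A@4 B@2 C@3
Step 10: thread C executes C4 (x = 4). Shared: x=4 y=-4. PCs: A@4 B@2 C@4
Step 11: thread B executes B3 (y = x). Shared: x=4 y=4. PCs: A@4 B@3 C@4
Step 12: thread B executes B4 (y = y - 1). Shared: x=4 y=3. PCs: A@4 B@4 C@4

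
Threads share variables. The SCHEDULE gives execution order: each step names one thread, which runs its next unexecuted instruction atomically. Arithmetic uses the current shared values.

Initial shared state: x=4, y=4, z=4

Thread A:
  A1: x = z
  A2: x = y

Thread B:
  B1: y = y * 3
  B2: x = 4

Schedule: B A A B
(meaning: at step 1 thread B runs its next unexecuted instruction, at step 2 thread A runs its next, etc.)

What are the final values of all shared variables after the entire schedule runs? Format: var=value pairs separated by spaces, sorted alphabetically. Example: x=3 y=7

Answer: x=4 y=12 z=4

Derivation:
Step 1: thread B executes B1 (y = y * 3). Shared: x=4 y=12 z=4. PCs: A@0 B@1
Step 2: thread A executes A1 (x = z). Shared: x=4 y=12 z=4. PCs: A@1 B@1
Step 3: thread A executes A2 (x = y). Shared: x=12 y=12 z=4. PCs: A@2 B@1
Step 4: thread B executes B2 (x = 4). Shared: x=4 y=12 z=4. PCs: A@2 B@2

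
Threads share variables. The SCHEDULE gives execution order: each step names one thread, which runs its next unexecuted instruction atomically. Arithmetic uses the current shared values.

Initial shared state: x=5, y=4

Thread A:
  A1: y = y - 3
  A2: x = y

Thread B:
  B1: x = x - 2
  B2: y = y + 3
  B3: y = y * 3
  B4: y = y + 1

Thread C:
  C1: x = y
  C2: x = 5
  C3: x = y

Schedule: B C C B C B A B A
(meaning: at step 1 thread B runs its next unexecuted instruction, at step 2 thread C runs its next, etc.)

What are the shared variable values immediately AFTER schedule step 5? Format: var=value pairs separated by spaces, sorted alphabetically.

Answer: x=7 y=7

Derivation:
Step 1: thread B executes B1 (x = x - 2). Shared: x=3 y=4. PCs: A@0 B@1 C@0
Step 2: thread C executes C1 (x = y). Shared: x=4 y=4. PCs: A@0 B@1 C@1
Step 3: thread C executes C2 (x = 5). Shared: x=5 y=4. PCs: A@0 B@1 C@2
Step 4: thread B executes B2 (y = y + 3). Shared: x=5 y=7. PCs: A@0 B@2 C@2
Step 5: thread C executes C3 (x = y). Shared: x=7 y=7. PCs: A@0 B@2 C@3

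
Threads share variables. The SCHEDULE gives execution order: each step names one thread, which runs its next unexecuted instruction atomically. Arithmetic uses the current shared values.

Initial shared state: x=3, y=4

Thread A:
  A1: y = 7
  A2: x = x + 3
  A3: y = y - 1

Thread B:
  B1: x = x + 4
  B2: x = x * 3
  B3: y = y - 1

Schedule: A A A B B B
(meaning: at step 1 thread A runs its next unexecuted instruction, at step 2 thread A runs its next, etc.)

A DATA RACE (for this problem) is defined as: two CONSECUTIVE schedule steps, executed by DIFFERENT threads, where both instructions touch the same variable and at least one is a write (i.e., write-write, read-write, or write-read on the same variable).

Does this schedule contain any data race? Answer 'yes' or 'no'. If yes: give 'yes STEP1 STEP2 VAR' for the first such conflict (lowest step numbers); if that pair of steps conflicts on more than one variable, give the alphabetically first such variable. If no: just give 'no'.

Steps 1,2: same thread (A). No race.
Steps 2,3: same thread (A). No race.
Steps 3,4: A(r=y,w=y) vs B(r=x,w=x). No conflict.
Steps 4,5: same thread (B). No race.
Steps 5,6: same thread (B). No race.

Answer: no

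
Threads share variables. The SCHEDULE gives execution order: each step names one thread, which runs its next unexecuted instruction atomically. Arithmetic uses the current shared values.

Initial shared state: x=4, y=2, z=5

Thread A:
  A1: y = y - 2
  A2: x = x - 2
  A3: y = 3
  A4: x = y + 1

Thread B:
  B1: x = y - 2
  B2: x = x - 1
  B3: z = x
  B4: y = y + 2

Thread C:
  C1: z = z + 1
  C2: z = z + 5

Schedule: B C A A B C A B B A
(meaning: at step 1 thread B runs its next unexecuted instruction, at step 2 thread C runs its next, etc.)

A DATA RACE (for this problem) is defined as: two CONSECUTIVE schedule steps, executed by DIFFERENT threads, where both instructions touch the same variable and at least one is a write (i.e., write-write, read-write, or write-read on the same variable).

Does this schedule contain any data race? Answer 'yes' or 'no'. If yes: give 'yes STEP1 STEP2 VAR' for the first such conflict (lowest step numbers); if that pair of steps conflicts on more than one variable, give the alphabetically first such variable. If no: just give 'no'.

Steps 1,2: B(r=y,w=x) vs C(r=z,w=z). No conflict.
Steps 2,3: C(r=z,w=z) vs A(r=y,w=y). No conflict.
Steps 3,4: same thread (A). No race.
Steps 4,5: A(x = x - 2) vs B(x = x - 1). RACE on x (W-W).
Steps 5,6: B(r=x,w=x) vs C(r=z,w=z). No conflict.
Steps 6,7: C(r=z,w=z) vs A(r=-,w=y). No conflict.
Steps 7,8: A(r=-,w=y) vs B(r=x,w=z). No conflict.
Steps 8,9: same thread (B). No race.
Steps 9,10: B(y = y + 2) vs A(x = y + 1). RACE on y (W-R).
First conflict at steps 4,5.

Answer: yes 4 5 x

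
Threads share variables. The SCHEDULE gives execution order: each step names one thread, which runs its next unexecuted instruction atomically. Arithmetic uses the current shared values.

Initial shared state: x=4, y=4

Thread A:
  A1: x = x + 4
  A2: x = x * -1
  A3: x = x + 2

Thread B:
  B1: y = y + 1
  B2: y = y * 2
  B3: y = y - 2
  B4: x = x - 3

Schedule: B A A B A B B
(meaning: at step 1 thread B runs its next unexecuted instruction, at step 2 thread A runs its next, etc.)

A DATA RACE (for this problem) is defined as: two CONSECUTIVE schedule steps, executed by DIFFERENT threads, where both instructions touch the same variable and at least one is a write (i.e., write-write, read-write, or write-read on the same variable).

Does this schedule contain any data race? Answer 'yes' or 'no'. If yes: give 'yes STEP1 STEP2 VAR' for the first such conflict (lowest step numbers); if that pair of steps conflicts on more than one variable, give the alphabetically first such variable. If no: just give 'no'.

Steps 1,2: B(r=y,w=y) vs A(r=x,w=x). No conflict.
Steps 2,3: same thread (A). No race.
Steps 3,4: A(r=x,w=x) vs B(r=y,w=y). No conflict.
Steps 4,5: B(r=y,w=y) vs A(r=x,w=x). No conflict.
Steps 5,6: A(r=x,w=x) vs B(r=y,w=y). No conflict.
Steps 6,7: same thread (B). No race.

Answer: no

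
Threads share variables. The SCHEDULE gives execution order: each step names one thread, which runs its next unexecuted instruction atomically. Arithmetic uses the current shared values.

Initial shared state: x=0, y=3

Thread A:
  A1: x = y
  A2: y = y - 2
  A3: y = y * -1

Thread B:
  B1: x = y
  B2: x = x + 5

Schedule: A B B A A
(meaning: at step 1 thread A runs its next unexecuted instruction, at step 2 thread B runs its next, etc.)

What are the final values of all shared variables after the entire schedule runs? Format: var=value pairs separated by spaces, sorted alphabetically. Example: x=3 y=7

Answer: x=8 y=-1

Derivation:
Step 1: thread A executes A1 (x = y). Shared: x=3 y=3. PCs: A@1 B@0
Step 2: thread B executes B1 (x = y). Shared: x=3 y=3. PCs: A@1 B@1
Step 3: thread B executes B2 (x = x + 5). Shared: x=8 y=3. PCs: A@1 B@2
Step 4: thread A executes A2 (y = y - 2). Shared: x=8 y=1. PCs: A@2 B@2
Step 5: thread A executes A3 (y = y * -1). Shared: x=8 y=-1. PCs: A@3 B@2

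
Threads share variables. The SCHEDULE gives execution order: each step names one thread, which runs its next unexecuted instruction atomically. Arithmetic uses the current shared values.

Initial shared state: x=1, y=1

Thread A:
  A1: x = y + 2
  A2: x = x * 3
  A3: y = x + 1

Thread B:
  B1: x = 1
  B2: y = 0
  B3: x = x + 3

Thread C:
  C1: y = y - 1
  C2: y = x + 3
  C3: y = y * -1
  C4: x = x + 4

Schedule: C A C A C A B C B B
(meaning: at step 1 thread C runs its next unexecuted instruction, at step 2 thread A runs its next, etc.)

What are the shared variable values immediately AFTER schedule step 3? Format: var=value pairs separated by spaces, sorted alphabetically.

Step 1: thread C executes C1 (y = y - 1). Shared: x=1 y=0. PCs: A@0 B@0 C@1
Step 2: thread A executes A1 (x = y + 2). Shared: x=2 y=0. PCs: A@1 B@0 C@1
Step 3: thread C executes C2 (y = x + 3). Shared: x=2 y=5. PCs: A@1 B@0 C@2

Answer: x=2 y=5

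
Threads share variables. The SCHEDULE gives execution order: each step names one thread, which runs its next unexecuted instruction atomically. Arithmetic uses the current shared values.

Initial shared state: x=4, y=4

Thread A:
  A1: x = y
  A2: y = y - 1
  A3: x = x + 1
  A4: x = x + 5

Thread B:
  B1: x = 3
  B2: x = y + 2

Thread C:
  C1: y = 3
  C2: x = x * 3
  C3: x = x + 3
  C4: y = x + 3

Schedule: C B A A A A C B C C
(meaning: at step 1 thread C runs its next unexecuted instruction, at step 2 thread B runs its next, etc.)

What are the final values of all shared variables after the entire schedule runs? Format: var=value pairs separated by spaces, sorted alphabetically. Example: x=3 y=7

Answer: x=7 y=10

Derivation:
Step 1: thread C executes C1 (y = 3). Shared: x=4 y=3. PCs: A@0 B@0 C@1
Step 2: thread B executes B1 (x = 3). Shared: x=3 y=3. PCs: A@0 B@1 C@1
Step 3: thread A executes A1 (x = y). Shared: x=3 y=3. PCs: A@1 B@1 C@1
Step 4: thread A executes A2 (y = y - 1). Shared: x=3 y=2. PCs: A@2 B@1 C@1
Step 5: thread A executes A3 (x = x + 1). Shared: x=4 y=2. PCs: A@3 B@1 C@1
Step 6: thread A executes A4 (x = x + 5). Shared: x=9 y=2. PCs: A@4 B@1 C@1
Step 7: thread C executes C2 (x = x * 3). Shared: x=27 y=2. PCs: A@4 B@1 C@2
Step 8: thread B executes B2 (x = y + 2). Shared: x=4 y=2. PCs: A@4 B@2 C@2
Step 9: thread C executes C3 (x = x + 3). Shared: x=7 y=2. PCs: A@4 B@2 C@3
Step 10: thread C executes C4 (y = x + 3). Shared: x=7 y=10. PCs: A@4 B@2 C@4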